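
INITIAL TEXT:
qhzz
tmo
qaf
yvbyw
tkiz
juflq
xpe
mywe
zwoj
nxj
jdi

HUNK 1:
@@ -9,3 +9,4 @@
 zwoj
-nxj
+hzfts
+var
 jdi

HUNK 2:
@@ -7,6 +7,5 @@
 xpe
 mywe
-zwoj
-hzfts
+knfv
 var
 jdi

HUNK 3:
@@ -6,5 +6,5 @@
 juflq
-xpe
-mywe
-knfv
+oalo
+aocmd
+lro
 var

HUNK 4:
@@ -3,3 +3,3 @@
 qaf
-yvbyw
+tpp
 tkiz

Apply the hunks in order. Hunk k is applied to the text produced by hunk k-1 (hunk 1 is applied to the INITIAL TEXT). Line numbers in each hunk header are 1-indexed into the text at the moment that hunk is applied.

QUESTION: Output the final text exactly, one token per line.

Hunk 1: at line 9 remove [nxj] add [hzfts,var] -> 12 lines: qhzz tmo qaf yvbyw tkiz juflq xpe mywe zwoj hzfts var jdi
Hunk 2: at line 7 remove [zwoj,hzfts] add [knfv] -> 11 lines: qhzz tmo qaf yvbyw tkiz juflq xpe mywe knfv var jdi
Hunk 3: at line 6 remove [xpe,mywe,knfv] add [oalo,aocmd,lro] -> 11 lines: qhzz tmo qaf yvbyw tkiz juflq oalo aocmd lro var jdi
Hunk 4: at line 3 remove [yvbyw] add [tpp] -> 11 lines: qhzz tmo qaf tpp tkiz juflq oalo aocmd lro var jdi

Answer: qhzz
tmo
qaf
tpp
tkiz
juflq
oalo
aocmd
lro
var
jdi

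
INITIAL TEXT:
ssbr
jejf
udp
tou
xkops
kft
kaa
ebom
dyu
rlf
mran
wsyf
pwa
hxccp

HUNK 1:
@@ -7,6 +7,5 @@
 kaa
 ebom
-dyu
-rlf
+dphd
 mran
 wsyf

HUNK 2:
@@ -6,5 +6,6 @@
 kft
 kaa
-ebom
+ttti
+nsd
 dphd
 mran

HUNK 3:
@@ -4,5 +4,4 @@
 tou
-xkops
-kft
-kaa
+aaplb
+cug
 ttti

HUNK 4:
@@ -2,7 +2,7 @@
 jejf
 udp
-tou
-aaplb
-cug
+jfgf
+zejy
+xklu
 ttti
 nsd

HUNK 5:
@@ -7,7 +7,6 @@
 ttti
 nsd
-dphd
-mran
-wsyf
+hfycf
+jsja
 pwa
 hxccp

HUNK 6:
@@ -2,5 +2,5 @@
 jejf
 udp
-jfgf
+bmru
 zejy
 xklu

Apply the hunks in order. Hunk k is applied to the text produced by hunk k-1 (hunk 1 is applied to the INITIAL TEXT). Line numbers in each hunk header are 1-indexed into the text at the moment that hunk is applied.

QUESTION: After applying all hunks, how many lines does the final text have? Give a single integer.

Answer: 12

Derivation:
Hunk 1: at line 7 remove [dyu,rlf] add [dphd] -> 13 lines: ssbr jejf udp tou xkops kft kaa ebom dphd mran wsyf pwa hxccp
Hunk 2: at line 6 remove [ebom] add [ttti,nsd] -> 14 lines: ssbr jejf udp tou xkops kft kaa ttti nsd dphd mran wsyf pwa hxccp
Hunk 3: at line 4 remove [xkops,kft,kaa] add [aaplb,cug] -> 13 lines: ssbr jejf udp tou aaplb cug ttti nsd dphd mran wsyf pwa hxccp
Hunk 4: at line 2 remove [tou,aaplb,cug] add [jfgf,zejy,xklu] -> 13 lines: ssbr jejf udp jfgf zejy xklu ttti nsd dphd mran wsyf pwa hxccp
Hunk 5: at line 7 remove [dphd,mran,wsyf] add [hfycf,jsja] -> 12 lines: ssbr jejf udp jfgf zejy xklu ttti nsd hfycf jsja pwa hxccp
Hunk 6: at line 2 remove [jfgf] add [bmru] -> 12 lines: ssbr jejf udp bmru zejy xklu ttti nsd hfycf jsja pwa hxccp
Final line count: 12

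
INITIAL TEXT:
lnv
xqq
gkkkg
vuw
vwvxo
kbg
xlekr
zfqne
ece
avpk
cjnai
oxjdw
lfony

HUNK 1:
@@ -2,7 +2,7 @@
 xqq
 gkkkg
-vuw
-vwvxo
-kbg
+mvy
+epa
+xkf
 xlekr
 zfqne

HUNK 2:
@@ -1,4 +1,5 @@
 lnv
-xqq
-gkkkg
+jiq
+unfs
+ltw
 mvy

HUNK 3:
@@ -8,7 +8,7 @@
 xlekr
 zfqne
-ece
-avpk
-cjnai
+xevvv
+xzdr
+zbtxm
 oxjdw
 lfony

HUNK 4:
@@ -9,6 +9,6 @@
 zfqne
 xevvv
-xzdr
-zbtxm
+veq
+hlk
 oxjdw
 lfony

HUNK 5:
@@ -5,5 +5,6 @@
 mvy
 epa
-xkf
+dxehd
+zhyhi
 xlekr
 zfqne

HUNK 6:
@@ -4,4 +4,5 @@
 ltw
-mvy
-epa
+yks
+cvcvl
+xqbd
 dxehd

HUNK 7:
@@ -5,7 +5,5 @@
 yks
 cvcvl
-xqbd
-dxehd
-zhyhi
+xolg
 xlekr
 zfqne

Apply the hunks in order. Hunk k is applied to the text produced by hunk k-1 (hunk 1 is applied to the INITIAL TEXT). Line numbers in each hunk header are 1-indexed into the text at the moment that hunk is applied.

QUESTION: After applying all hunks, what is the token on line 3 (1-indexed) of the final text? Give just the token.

Hunk 1: at line 2 remove [vuw,vwvxo,kbg] add [mvy,epa,xkf] -> 13 lines: lnv xqq gkkkg mvy epa xkf xlekr zfqne ece avpk cjnai oxjdw lfony
Hunk 2: at line 1 remove [xqq,gkkkg] add [jiq,unfs,ltw] -> 14 lines: lnv jiq unfs ltw mvy epa xkf xlekr zfqne ece avpk cjnai oxjdw lfony
Hunk 3: at line 8 remove [ece,avpk,cjnai] add [xevvv,xzdr,zbtxm] -> 14 lines: lnv jiq unfs ltw mvy epa xkf xlekr zfqne xevvv xzdr zbtxm oxjdw lfony
Hunk 4: at line 9 remove [xzdr,zbtxm] add [veq,hlk] -> 14 lines: lnv jiq unfs ltw mvy epa xkf xlekr zfqne xevvv veq hlk oxjdw lfony
Hunk 5: at line 5 remove [xkf] add [dxehd,zhyhi] -> 15 lines: lnv jiq unfs ltw mvy epa dxehd zhyhi xlekr zfqne xevvv veq hlk oxjdw lfony
Hunk 6: at line 4 remove [mvy,epa] add [yks,cvcvl,xqbd] -> 16 lines: lnv jiq unfs ltw yks cvcvl xqbd dxehd zhyhi xlekr zfqne xevvv veq hlk oxjdw lfony
Hunk 7: at line 5 remove [xqbd,dxehd,zhyhi] add [xolg] -> 14 lines: lnv jiq unfs ltw yks cvcvl xolg xlekr zfqne xevvv veq hlk oxjdw lfony
Final line 3: unfs

Answer: unfs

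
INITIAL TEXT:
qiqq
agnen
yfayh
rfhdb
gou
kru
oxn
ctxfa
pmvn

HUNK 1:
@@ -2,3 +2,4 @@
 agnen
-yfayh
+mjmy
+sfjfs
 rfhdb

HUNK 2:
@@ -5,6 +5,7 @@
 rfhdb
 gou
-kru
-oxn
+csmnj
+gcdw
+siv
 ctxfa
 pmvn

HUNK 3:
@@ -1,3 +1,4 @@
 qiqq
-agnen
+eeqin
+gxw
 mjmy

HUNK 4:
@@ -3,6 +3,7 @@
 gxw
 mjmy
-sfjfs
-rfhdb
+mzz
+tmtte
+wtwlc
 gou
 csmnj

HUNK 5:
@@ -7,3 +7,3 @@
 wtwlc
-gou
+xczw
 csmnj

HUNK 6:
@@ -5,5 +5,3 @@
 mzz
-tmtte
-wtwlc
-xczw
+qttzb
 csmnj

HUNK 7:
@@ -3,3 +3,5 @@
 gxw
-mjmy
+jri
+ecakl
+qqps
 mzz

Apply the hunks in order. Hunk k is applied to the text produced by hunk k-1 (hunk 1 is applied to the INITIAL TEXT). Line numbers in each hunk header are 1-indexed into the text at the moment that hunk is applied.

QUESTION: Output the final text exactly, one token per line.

Answer: qiqq
eeqin
gxw
jri
ecakl
qqps
mzz
qttzb
csmnj
gcdw
siv
ctxfa
pmvn

Derivation:
Hunk 1: at line 2 remove [yfayh] add [mjmy,sfjfs] -> 10 lines: qiqq agnen mjmy sfjfs rfhdb gou kru oxn ctxfa pmvn
Hunk 2: at line 5 remove [kru,oxn] add [csmnj,gcdw,siv] -> 11 lines: qiqq agnen mjmy sfjfs rfhdb gou csmnj gcdw siv ctxfa pmvn
Hunk 3: at line 1 remove [agnen] add [eeqin,gxw] -> 12 lines: qiqq eeqin gxw mjmy sfjfs rfhdb gou csmnj gcdw siv ctxfa pmvn
Hunk 4: at line 3 remove [sfjfs,rfhdb] add [mzz,tmtte,wtwlc] -> 13 lines: qiqq eeqin gxw mjmy mzz tmtte wtwlc gou csmnj gcdw siv ctxfa pmvn
Hunk 5: at line 7 remove [gou] add [xczw] -> 13 lines: qiqq eeqin gxw mjmy mzz tmtte wtwlc xczw csmnj gcdw siv ctxfa pmvn
Hunk 6: at line 5 remove [tmtte,wtwlc,xczw] add [qttzb] -> 11 lines: qiqq eeqin gxw mjmy mzz qttzb csmnj gcdw siv ctxfa pmvn
Hunk 7: at line 3 remove [mjmy] add [jri,ecakl,qqps] -> 13 lines: qiqq eeqin gxw jri ecakl qqps mzz qttzb csmnj gcdw siv ctxfa pmvn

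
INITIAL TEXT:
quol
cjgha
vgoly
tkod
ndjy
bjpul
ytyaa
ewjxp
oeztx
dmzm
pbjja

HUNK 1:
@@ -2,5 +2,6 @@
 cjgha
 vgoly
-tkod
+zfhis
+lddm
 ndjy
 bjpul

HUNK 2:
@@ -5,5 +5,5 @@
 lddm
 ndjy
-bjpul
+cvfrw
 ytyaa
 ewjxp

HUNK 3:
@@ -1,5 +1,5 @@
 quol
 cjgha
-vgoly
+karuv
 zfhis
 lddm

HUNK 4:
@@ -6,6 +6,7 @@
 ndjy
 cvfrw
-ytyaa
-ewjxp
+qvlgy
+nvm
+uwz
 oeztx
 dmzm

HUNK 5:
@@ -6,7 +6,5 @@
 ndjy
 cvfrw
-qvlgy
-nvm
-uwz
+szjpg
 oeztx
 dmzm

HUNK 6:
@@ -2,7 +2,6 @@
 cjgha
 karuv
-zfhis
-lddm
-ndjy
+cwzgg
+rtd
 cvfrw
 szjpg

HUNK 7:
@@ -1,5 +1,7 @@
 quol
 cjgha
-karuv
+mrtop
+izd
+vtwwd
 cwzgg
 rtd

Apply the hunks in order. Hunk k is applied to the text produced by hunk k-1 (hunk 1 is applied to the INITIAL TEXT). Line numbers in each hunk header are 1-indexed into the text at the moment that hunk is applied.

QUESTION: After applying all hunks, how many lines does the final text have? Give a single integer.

Answer: 12

Derivation:
Hunk 1: at line 2 remove [tkod] add [zfhis,lddm] -> 12 lines: quol cjgha vgoly zfhis lddm ndjy bjpul ytyaa ewjxp oeztx dmzm pbjja
Hunk 2: at line 5 remove [bjpul] add [cvfrw] -> 12 lines: quol cjgha vgoly zfhis lddm ndjy cvfrw ytyaa ewjxp oeztx dmzm pbjja
Hunk 3: at line 1 remove [vgoly] add [karuv] -> 12 lines: quol cjgha karuv zfhis lddm ndjy cvfrw ytyaa ewjxp oeztx dmzm pbjja
Hunk 4: at line 6 remove [ytyaa,ewjxp] add [qvlgy,nvm,uwz] -> 13 lines: quol cjgha karuv zfhis lddm ndjy cvfrw qvlgy nvm uwz oeztx dmzm pbjja
Hunk 5: at line 6 remove [qvlgy,nvm,uwz] add [szjpg] -> 11 lines: quol cjgha karuv zfhis lddm ndjy cvfrw szjpg oeztx dmzm pbjja
Hunk 6: at line 2 remove [zfhis,lddm,ndjy] add [cwzgg,rtd] -> 10 lines: quol cjgha karuv cwzgg rtd cvfrw szjpg oeztx dmzm pbjja
Hunk 7: at line 1 remove [karuv] add [mrtop,izd,vtwwd] -> 12 lines: quol cjgha mrtop izd vtwwd cwzgg rtd cvfrw szjpg oeztx dmzm pbjja
Final line count: 12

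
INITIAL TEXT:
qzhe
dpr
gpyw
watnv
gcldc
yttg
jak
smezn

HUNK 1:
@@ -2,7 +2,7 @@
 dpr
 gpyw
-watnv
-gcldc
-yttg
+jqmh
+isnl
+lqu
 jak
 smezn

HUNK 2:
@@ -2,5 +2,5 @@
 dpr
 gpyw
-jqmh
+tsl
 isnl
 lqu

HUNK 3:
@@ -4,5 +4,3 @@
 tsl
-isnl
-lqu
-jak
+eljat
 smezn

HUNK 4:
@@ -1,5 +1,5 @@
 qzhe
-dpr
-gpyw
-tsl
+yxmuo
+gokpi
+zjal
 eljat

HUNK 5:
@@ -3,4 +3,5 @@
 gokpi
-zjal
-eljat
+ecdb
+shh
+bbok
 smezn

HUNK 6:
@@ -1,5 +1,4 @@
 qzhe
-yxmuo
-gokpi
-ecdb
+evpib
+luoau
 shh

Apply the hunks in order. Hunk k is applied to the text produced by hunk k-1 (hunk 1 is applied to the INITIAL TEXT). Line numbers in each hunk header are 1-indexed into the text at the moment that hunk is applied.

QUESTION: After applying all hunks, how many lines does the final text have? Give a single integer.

Answer: 6

Derivation:
Hunk 1: at line 2 remove [watnv,gcldc,yttg] add [jqmh,isnl,lqu] -> 8 lines: qzhe dpr gpyw jqmh isnl lqu jak smezn
Hunk 2: at line 2 remove [jqmh] add [tsl] -> 8 lines: qzhe dpr gpyw tsl isnl lqu jak smezn
Hunk 3: at line 4 remove [isnl,lqu,jak] add [eljat] -> 6 lines: qzhe dpr gpyw tsl eljat smezn
Hunk 4: at line 1 remove [dpr,gpyw,tsl] add [yxmuo,gokpi,zjal] -> 6 lines: qzhe yxmuo gokpi zjal eljat smezn
Hunk 5: at line 3 remove [zjal,eljat] add [ecdb,shh,bbok] -> 7 lines: qzhe yxmuo gokpi ecdb shh bbok smezn
Hunk 6: at line 1 remove [yxmuo,gokpi,ecdb] add [evpib,luoau] -> 6 lines: qzhe evpib luoau shh bbok smezn
Final line count: 6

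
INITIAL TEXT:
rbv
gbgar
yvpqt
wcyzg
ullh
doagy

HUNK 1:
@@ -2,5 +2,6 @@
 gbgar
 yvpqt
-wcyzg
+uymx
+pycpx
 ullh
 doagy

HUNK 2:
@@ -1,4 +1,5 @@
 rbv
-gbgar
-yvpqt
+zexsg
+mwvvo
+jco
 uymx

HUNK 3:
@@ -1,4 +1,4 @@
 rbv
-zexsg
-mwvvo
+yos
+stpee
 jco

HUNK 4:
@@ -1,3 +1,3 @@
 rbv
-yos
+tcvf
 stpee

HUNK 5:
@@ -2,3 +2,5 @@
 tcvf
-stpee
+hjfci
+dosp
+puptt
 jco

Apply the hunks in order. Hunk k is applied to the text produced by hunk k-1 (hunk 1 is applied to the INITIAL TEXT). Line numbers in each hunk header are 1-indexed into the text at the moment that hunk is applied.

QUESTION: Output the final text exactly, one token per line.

Hunk 1: at line 2 remove [wcyzg] add [uymx,pycpx] -> 7 lines: rbv gbgar yvpqt uymx pycpx ullh doagy
Hunk 2: at line 1 remove [gbgar,yvpqt] add [zexsg,mwvvo,jco] -> 8 lines: rbv zexsg mwvvo jco uymx pycpx ullh doagy
Hunk 3: at line 1 remove [zexsg,mwvvo] add [yos,stpee] -> 8 lines: rbv yos stpee jco uymx pycpx ullh doagy
Hunk 4: at line 1 remove [yos] add [tcvf] -> 8 lines: rbv tcvf stpee jco uymx pycpx ullh doagy
Hunk 5: at line 2 remove [stpee] add [hjfci,dosp,puptt] -> 10 lines: rbv tcvf hjfci dosp puptt jco uymx pycpx ullh doagy

Answer: rbv
tcvf
hjfci
dosp
puptt
jco
uymx
pycpx
ullh
doagy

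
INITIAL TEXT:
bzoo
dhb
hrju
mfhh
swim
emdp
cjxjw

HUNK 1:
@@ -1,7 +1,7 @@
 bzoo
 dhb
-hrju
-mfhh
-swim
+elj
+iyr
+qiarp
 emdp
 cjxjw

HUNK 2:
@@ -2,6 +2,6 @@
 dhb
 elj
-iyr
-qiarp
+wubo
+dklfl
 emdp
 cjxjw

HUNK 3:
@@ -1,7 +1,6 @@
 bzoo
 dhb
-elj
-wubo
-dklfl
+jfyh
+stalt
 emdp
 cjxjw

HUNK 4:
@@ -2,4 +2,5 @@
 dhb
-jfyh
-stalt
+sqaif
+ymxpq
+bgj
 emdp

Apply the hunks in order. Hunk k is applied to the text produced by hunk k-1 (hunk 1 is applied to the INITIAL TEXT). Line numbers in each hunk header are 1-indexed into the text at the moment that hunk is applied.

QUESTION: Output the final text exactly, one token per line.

Hunk 1: at line 1 remove [hrju,mfhh,swim] add [elj,iyr,qiarp] -> 7 lines: bzoo dhb elj iyr qiarp emdp cjxjw
Hunk 2: at line 2 remove [iyr,qiarp] add [wubo,dklfl] -> 7 lines: bzoo dhb elj wubo dklfl emdp cjxjw
Hunk 3: at line 1 remove [elj,wubo,dklfl] add [jfyh,stalt] -> 6 lines: bzoo dhb jfyh stalt emdp cjxjw
Hunk 4: at line 2 remove [jfyh,stalt] add [sqaif,ymxpq,bgj] -> 7 lines: bzoo dhb sqaif ymxpq bgj emdp cjxjw

Answer: bzoo
dhb
sqaif
ymxpq
bgj
emdp
cjxjw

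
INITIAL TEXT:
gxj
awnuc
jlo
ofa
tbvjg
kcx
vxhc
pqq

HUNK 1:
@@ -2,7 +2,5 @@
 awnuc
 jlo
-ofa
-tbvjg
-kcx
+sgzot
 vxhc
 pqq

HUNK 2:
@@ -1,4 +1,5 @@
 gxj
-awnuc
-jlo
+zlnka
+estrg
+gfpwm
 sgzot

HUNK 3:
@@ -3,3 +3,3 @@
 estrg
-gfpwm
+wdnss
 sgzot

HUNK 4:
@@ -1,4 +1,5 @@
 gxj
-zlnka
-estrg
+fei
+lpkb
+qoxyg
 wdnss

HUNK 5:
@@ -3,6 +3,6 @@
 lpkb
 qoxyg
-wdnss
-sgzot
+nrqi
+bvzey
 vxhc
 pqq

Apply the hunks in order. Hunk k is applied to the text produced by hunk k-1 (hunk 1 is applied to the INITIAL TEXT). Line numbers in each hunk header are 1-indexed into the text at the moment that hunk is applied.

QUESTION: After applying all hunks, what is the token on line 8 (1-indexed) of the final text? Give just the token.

Answer: pqq

Derivation:
Hunk 1: at line 2 remove [ofa,tbvjg,kcx] add [sgzot] -> 6 lines: gxj awnuc jlo sgzot vxhc pqq
Hunk 2: at line 1 remove [awnuc,jlo] add [zlnka,estrg,gfpwm] -> 7 lines: gxj zlnka estrg gfpwm sgzot vxhc pqq
Hunk 3: at line 3 remove [gfpwm] add [wdnss] -> 7 lines: gxj zlnka estrg wdnss sgzot vxhc pqq
Hunk 4: at line 1 remove [zlnka,estrg] add [fei,lpkb,qoxyg] -> 8 lines: gxj fei lpkb qoxyg wdnss sgzot vxhc pqq
Hunk 5: at line 3 remove [wdnss,sgzot] add [nrqi,bvzey] -> 8 lines: gxj fei lpkb qoxyg nrqi bvzey vxhc pqq
Final line 8: pqq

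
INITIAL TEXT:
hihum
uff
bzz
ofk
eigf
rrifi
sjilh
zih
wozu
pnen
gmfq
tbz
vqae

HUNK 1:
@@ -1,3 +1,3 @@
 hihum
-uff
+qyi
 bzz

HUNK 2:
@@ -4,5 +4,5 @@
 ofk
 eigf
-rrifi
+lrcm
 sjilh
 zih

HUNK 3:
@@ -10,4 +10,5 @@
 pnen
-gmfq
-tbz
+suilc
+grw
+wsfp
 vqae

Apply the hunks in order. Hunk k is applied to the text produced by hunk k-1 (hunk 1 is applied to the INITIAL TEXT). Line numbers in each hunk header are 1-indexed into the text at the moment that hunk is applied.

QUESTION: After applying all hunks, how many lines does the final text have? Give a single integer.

Answer: 14

Derivation:
Hunk 1: at line 1 remove [uff] add [qyi] -> 13 lines: hihum qyi bzz ofk eigf rrifi sjilh zih wozu pnen gmfq tbz vqae
Hunk 2: at line 4 remove [rrifi] add [lrcm] -> 13 lines: hihum qyi bzz ofk eigf lrcm sjilh zih wozu pnen gmfq tbz vqae
Hunk 3: at line 10 remove [gmfq,tbz] add [suilc,grw,wsfp] -> 14 lines: hihum qyi bzz ofk eigf lrcm sjilh zih wozu pnen suilc grw wsfp vqae
Final line count: 14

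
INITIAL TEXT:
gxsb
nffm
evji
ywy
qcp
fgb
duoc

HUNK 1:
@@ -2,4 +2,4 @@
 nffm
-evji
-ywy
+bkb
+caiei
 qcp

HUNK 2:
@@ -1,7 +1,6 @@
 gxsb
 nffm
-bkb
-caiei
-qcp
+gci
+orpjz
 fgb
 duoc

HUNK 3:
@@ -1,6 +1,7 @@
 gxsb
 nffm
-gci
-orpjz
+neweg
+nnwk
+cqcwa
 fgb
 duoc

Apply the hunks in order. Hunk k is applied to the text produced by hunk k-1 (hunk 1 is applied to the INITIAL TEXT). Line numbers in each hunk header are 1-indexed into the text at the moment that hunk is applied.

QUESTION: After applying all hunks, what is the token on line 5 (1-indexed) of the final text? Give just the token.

Answer: cqcwa

Derivation:
Hunk 1: at line 2 remove [evji,ywy] add [bkb,caiei] -> 7 lines: gxsb nffm bkb caiei qcp fgb duoc
Hunk 2: at line 1 remove [bkb,caiei,qcp] add [gci,orpjz] -> 6 lines: gxsb nffm gci orpjz fgb duoc
Hunk 3: at line 1 remove [gci,orpjz] add [neweg,nnwk,cqcwa] -> 7 lines: gxsb nffm neweg nnwk cqcwa fgb duoc
Final line 5: cqcwa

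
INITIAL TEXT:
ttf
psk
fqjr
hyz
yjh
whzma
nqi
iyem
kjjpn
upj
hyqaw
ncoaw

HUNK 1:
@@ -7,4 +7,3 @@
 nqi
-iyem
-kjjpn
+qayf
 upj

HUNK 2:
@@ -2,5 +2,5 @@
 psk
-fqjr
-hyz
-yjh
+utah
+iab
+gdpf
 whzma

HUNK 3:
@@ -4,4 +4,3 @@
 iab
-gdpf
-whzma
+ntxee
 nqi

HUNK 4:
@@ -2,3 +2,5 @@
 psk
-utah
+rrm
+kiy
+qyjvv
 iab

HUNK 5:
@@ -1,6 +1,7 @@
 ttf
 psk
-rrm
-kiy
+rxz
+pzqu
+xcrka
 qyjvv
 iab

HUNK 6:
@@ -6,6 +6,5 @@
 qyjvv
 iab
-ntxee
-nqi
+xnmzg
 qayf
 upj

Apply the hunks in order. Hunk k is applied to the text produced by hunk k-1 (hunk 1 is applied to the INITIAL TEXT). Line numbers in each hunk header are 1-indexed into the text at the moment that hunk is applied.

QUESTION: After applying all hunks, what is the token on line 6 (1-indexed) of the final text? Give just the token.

Answer: qyjvv

Derivation:
Hunk 1: at line 7 remove [iyem,kjjpn] add [qayf] -> 11 lines: ttf psk fqjr hyz yjh whzma nqi qayf upj hyqaw ncoaw
Hunk 2: at line 2 remove [fqjr,hyz,yjh] add [utah,iab,gdpf] -> 11 lines: ttf psk utah iab gdpf whzma nqi qayf upj hyqaw ncoaw
Hunk 3: at line 4 remove [gdpf,whzma] add [ntxee] -> 10 lines: ttf psk utah iab ntxee nqi qayf upj hyqaw ncoaw
Hunk 4: at line 2 remove [utah] add [rrm,kiy,qyjvv] -> 12 lines: ttf psk rrm kiy qyjvv iab ntxee nqi qayf upj hyqaw ncoaw
Hunk 5: at line 1 remove [rrm,kiy] add [rxz,pzqu,xcrka] -> 13 lines: ttf psk rxz pzqu xcrka qyjvv iab ntxee nqi qayf upj hyqaw ncoaw
Hunk 6: at line 6 remove [ntxee,nqi] add [xnmzg] -> 12 lines: ttf psk rxz pzqu xcrka qyjvv iab xnmzg qayf upj hyqaw ncoaw
Final line 6: qyjvv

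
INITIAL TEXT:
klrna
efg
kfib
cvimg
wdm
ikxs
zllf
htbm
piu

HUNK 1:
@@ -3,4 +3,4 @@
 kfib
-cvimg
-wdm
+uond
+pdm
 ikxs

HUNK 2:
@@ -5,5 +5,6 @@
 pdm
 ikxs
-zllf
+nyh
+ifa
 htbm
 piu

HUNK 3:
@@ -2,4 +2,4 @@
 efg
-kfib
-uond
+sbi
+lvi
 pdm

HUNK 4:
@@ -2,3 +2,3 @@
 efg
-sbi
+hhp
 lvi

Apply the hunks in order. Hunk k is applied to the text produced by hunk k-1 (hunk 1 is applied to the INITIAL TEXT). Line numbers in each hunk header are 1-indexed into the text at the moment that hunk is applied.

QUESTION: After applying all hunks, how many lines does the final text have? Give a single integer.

Answer: 10

Derivation:
Hunk 1: at line 3 remove [cvimg,wdm] add [uond,pdm] -> 9 lines: klrna efg kfib uond pdm ikxs zllf htbm piu
Hunk 2: at line 5 remove [zllf] add [nyh,ifa] -> 10 lines: klrna efg kfib uond pdm ikxs nyh ifa htbm piu
Hunk 3: at line 2 remove [kfib,uond] add [sbi,lvi] -> 10 lines: klrna efg sbi lvi pdm ikxs nyh ifa htbm piu
Hunk 4: at line 2 remove [sbi] add [hhp] -> 10 lines: klrna efg hhp lvi pdm ikxs nyh ifa htbm piu
Final line count: 10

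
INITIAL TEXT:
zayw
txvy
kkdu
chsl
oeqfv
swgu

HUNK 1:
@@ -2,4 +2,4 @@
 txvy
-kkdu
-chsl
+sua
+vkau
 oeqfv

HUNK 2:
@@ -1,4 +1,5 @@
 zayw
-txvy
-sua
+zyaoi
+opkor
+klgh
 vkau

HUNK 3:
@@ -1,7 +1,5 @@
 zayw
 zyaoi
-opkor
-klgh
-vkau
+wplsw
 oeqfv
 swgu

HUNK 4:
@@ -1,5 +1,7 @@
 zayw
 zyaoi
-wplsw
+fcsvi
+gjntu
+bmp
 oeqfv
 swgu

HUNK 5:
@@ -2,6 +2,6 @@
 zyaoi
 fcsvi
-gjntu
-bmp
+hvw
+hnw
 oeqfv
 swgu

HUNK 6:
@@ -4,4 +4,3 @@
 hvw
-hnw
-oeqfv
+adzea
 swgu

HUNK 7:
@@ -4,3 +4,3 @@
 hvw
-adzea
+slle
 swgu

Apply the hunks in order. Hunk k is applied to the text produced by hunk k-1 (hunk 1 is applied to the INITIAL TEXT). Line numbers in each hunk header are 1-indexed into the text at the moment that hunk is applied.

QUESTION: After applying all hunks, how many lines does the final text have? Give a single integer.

Hunk 1: at line 2 remove [kkdu,chsl] add [sua,vkau] -> 6 lines: zayw txvy sua vkau oeqfv swgu
Hunk 2: at line 1 remove [txvy,sua] add [zyaoi,opkor,klgh] -> 7 lines: zayw zyaoi opkor klgh vkau oeqfv swgu
Hunk 3: at line 1 remove [opkor,klgh,vkau] add [wplsw] -> 5 lines: zayw zyaoi wplsw oeqfv swgu
Hunk 4: at line 1 remove [wplsw] add [fcsvi,gjntu,bmp] -> 7 lines: zayw zyaoi fcsvi gjntu bmp oeqfv swgu
Hunk 5: at line 2 remove [gjntu,bmp] add [hvw,hnw] -> 7 lines: zayw zyaoi fcsvi hvw hnw oeqfv swgu
Hunk 6: at line 4 remove [hnw,oeqfv] add [adzea] -> 6 lines: zayw zyaoi fcsvi hvw adzea swgu
Hunk 7: at line 4 remove [adzea] add [slle] -> 6 lines: zayw zyaoi fcsvi hvw slle swgu
Final line count: 6

Answer: 6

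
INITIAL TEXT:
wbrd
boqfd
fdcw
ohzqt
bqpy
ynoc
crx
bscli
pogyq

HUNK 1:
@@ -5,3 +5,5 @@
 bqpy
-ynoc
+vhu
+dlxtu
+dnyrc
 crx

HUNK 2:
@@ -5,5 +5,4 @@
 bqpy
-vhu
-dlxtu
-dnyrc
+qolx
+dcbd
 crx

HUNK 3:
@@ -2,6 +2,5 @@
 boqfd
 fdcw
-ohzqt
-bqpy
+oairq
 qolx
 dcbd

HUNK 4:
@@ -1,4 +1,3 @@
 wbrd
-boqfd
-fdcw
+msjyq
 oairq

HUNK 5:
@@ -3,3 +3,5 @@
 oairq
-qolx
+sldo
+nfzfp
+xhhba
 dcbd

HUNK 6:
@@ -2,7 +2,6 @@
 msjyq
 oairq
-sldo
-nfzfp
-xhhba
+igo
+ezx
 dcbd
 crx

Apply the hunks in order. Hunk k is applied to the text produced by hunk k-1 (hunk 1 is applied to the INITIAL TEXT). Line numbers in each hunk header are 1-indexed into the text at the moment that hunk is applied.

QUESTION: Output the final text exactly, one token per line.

Answer: wbrd
msjyq
oairq
igo
ezx
dcbd
crx
bscli
pogyq

Derivation:
Hunk 1: at line 5 remove [ynoc] add [vhu,dlxtu,dnyrc] -> 11 lines: wbrd boqfd fdcw ohzqt bqpy vhu dlxtu dnyrc crx bscli pogyq
Hunk 2: at line 5 remove [vhu,dlxtu,dnyrc] add [qolx,dcbd] -> 10 lines: wbrd boqfd fdcw ohzqt bqpy qolx dcbd crx bscli pogyq
Hunk 3: at line 2 remove [ohzqt,bqpy] add [oairq] -> 9 lines: wbrd boqfd fdcw oairq qolx dcbd crx bscli pogyq
Hunk 4: at line 1 remove [boqfd,fdcw] add [msjyq] -> 8 lines: wbrd msjyq oairq qolx dcbd crx bscli pogyq
Hunk 5: at line 3 remove [qolx] add [sldo,nfzfp,xhhba] -> 10 lines: wbrd msjyq oairq sldo nfzfp xhhba dcbd crx bscli pogyq
Hunk 6: at line 2 remove [sldo,nfzfp,xhhba] add [igo,ezx] -> 9 lines: wbrd msjyq oairq igo ezx dcbd crx bscli pogyq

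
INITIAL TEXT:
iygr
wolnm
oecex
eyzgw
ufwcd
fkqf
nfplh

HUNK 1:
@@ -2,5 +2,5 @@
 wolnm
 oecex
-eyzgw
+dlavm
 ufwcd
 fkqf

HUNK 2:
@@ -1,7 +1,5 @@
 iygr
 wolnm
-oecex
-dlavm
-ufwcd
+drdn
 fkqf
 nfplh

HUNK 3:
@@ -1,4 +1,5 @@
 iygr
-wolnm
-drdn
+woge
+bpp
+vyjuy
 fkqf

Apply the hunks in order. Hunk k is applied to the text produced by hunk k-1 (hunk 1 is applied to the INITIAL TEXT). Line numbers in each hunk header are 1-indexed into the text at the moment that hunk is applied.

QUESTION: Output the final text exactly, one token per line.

Hunk 1: at line 2 remove [eyzgw] add [dlavm] -> 7 lines: iygr wolnm oecex dlavm ufwcd fkqf nfplh
Hunk 2: at line 1 remove [oecex,dlavm,ufwcd] add [drdn] -> 5 lines: iygr wolnm drdn fkqf nfplh
Hunk 3: at line 1 remove [wolnm,drdn] add [woge,bpp,vyjuy] -> 6 lines: iygr woge bpp vyjuy fkqf nfplh

Answer: iygr
woge
bpp
vyjuy
fkqf
nfplh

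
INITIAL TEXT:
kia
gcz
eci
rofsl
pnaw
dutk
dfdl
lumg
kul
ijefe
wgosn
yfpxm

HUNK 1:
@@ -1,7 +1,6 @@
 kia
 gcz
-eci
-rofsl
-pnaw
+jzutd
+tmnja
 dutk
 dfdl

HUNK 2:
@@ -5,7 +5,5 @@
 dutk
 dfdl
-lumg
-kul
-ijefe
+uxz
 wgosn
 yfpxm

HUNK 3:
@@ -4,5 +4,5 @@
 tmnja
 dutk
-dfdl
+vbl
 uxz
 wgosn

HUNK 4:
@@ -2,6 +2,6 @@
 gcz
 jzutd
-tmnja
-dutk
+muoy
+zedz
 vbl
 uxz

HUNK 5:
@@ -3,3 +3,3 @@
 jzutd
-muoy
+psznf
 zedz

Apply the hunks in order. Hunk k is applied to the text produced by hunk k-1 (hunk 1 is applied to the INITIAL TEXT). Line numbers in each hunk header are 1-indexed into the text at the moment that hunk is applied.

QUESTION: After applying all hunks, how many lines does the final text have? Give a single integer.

Answer: 9

Derivation:
Hunk 1: at line 1 remove [eci,rofsl,pnaw] add [jzutd,tmnja] -> 11 lines: kia gcz jzutd tmnja dutk dfdl lumg kul ijefe wgosn yfpxm
Hunk 2: at line 5 remove [lumg,kul,ijefe] add [uxz] -> 9 lines: kia gcz jzutd tmnja dutk dfdl uxz wgosn yfpxm
Hunk 3: at line 4 remove [dfdl] add [vbl] -> 9 lines: kia gcz jzutd tmnja dutk vbl uxz wgosn yfpxm
Hunk 4: at line 2 remove [tmnja,dutk] add [muoy,zedz] -> 9 lines: kia gcz jzutd muoy zedz vbl uxz wgosn yfpxm
Hunk 5: at line 3 remove [muoy] add [psznf] -> 9 lines: kia gcz jzutd psznf zedz vbl uxz wgosn yfpxm
Final line count: 9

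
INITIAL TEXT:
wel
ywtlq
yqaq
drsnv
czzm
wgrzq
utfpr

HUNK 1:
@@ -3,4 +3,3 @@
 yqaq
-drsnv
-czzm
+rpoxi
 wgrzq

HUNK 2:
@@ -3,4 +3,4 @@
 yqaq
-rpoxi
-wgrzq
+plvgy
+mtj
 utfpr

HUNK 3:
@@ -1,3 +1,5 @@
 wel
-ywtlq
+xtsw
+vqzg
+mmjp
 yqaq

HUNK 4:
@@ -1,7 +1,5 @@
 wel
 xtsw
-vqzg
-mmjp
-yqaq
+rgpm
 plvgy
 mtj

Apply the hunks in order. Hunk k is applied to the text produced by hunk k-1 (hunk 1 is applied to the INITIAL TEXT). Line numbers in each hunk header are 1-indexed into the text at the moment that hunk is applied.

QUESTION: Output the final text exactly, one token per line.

Hunk 1: at line 3 remove [drsnv,czzm] add [rpoxi] -> 6 lines: wel ywtlq yqaq rpoxi wgrzq utfpr
Hunk 2: at line 3 remove [rpoxi,wgrzq] add [plvgy,mtj] -> 6 lines: wel ywtlq yqaq plvgy mtj utfpr
Hunk 3: at line 1 remove [ywtlq] add [xtsw,vqzg,mmjp] -> 8 lines: wel xtsw vqzg mmjp yqaq plvgy mtj utfpr
Hunk 4: at line 1 remove [vqzg,mmjp,yqaq] add [rgpm] -> 6 lines: wel xtsw rgpm plvgy mtj utfpr

Answer: wel
xtsw
rgpm
plvgy
mtj
utfpr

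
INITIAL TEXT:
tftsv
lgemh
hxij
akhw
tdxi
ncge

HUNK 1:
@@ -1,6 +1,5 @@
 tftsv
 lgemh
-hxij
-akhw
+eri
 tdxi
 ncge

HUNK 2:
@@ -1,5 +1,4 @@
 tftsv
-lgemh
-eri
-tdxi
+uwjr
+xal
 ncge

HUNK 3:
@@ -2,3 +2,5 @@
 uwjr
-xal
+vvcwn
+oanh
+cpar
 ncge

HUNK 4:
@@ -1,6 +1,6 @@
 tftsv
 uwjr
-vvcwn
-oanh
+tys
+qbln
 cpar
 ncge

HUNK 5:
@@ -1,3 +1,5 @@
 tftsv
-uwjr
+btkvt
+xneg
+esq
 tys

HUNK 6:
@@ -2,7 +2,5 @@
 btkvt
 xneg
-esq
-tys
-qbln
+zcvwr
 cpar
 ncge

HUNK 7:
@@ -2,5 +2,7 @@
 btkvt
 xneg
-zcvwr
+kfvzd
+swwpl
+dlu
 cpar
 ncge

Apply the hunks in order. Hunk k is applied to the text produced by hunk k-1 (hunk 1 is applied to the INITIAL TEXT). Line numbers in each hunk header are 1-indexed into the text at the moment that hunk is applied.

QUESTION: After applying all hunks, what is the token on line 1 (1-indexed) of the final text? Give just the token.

Hunk 1: at line 1 remove [hxij,akhw] add [eri] -> 5 lines: tftsv lgemh eri tdxi ncge
Hunk 2: at line 1 remove [lgemh,eri,tdxi] add [uwjr,xal] -> 4 lines: tftsv uwjr xal ncge
Hunk 3: at line 2 remove [xal] add [vvcwn,oanh,cpar] -> 6 lines: tftsv uwjr vvcwn oanh cpar ncge
Hunk 4: at line 1 remove [vvcwn,oanh] add [tys,qbln] -> 6 lines: tftsv uwjr tys qbln cpar ncge
Hunk 5: at line 1 remove [uwjr] add [btkvt,xneg,esq] -> 8 lines: tftsv btkvt xneg esq tys qbln cpar ncge
Hunk 6: at line 2 remove [esq,tys,qbln] add [zcvwr] -> 6 lines: tftsv btkvt xneg zcvwr cpar ncge
Hunk 7: at line 2 remove [zcvwr] add [kfvzd,swwpl,dlu] -> 8 lines: tftsv btkvt xneg kfvzd swwpl dlu cpar ncge
Final line 1: tftsv

Answer: tftsv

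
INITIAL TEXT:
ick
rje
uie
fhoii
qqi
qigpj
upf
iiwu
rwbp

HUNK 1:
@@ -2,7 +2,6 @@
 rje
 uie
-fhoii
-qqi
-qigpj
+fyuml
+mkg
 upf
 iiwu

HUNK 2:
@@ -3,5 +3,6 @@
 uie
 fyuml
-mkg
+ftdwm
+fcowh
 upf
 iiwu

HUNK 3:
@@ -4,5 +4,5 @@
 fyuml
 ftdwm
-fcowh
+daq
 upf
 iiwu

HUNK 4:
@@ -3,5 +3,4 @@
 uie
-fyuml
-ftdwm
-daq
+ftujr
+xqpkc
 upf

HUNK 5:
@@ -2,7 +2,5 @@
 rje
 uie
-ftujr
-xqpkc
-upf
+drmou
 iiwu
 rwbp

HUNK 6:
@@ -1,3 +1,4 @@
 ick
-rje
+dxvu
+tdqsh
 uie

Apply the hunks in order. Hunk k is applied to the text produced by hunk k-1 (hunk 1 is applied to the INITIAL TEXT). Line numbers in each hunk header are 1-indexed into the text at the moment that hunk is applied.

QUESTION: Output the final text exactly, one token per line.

Hunk 1: at line 2 remove [fhoii,qqi,qigpj] add [fyuml,mkg] -> 8 lines: ick rje uie fyuml mkg upf iiwu rwbp
Hunk 2: at line 3 remove [mkg] add [ftdwm,fcowh] -> 9 lines: ick rje uie fyuml ftdwm fcowh upf iiwu rwbp
Hunk 3: at line 4 remove [fcowh] add [daq] -> 9 lines: ick rje uie fyuml ftdwm daq upf iiwu rwbp
Hunk 4: at line 3 remove [fyuml,ftdwm,daq] add [ftujr,xqpkc] -> 8 lines: ick rje uie ftujr xqpkc upf iiwu rwbp
Hunk 5: at line 2 remove [ftujr,xqpkc,upf] add [drmou] -> 6 lines: ick rje uie drmou iiwu rwbp
Hunk 6: at line 1 remove [rje] add [dxvu,tdqsh] -> 7 lines: ick dxvu tdqsh uie drmou iiwu rwbp

Answer: ick
dxvu
tdqsh
uie
drmou
iiwu
rwbp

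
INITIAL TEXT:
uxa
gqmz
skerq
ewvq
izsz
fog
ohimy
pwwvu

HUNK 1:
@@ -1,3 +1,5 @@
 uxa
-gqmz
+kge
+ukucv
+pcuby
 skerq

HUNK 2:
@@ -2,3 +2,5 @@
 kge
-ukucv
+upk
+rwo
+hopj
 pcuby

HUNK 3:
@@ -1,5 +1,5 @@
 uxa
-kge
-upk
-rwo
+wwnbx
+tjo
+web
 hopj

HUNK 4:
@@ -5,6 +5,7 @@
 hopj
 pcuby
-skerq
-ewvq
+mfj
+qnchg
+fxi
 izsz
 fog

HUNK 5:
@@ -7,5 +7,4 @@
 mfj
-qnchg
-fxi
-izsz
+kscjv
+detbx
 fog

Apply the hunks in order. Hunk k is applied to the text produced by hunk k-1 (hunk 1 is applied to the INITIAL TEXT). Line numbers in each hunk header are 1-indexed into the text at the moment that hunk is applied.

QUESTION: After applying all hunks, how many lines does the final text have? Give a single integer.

Hunk 1: at line 1 remove [gqmz] add [kge,ukucv,pcuby] -> 10 lines: uxa kge ukucv pcuby skerq ewvq izsz fog ohimy pwwvu
Hunk 2: at line 2 remove [ukucv] add [upk,rwo,hopj] -> 12 lines: uxa kge upk rwo hopj pcuby skerq ewvq izsz fog ohimy pwwvu
Hunk 3: at line 1 remove [kge,upk,rwo] add [wwnbx,tjo,web] -> 12 lines: uxa wwnbx tjo web hopj pcuby skerq ewvq izsz fog ohimy pwwvu
Hunk 4: at line 5 remove [skerq,ewvq] add [mfj,qnchg,fxi] -> 13 lines: uxa wwnbx tjo web hopj pcuby mfj qnchg fxi izsz fog ohimy pwwvu
Hunk 5: at line 7 remove [qnchg,fxi,izsz] add [kscjv,detbx] -> 12 lines: uxa wwnbx tjo web hopj pcuby mfj kscjv detbx fog ohimy pwwvu
Final line count: 12

Answer: 12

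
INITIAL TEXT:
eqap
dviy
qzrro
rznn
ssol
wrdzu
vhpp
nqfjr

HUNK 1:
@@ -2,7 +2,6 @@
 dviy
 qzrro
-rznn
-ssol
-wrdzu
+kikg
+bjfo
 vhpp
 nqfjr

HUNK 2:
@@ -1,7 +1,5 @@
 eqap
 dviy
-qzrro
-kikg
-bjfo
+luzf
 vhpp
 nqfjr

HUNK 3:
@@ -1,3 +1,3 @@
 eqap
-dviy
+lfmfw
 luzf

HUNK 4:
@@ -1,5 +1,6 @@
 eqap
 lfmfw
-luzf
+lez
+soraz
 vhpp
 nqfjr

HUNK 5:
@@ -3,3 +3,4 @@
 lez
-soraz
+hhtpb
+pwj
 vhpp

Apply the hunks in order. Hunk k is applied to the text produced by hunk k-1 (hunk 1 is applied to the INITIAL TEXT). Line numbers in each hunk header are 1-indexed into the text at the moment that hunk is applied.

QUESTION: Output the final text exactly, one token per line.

Hunk 1: at line 2 remove [rznn,ssol,wrdzu] add [kikg,bjfo] -> 7 lines: eqap dviy qzrro kikg bjfo vhpp nqfjr
Hunk 2: at line 1 remove [qzrro,kikg,bjfo] add [luzf] -> 5 lines: eqap dviy luzf vhpp nqfjr
Hunk 3: at line 1 remove [dviy] add [lfmfw] -> 5 lines: eqap lfmfw luzf vhpp nqfjr
Hunk 4: at line 1 remove [luzf] add [lez,soraz] -> 6 lines: eqap lfmfw lez soraz vhpp nqfjr
Hunk 5: at line 3 remove [soraz] add [hhtpb,pwj] -> 7 lines: eqap lfmfw lez hhtpb pwj vhpp nqfjr

Answer: eqap
lfmfw
lez
hhtpb
pwj
vhpp
nqfjr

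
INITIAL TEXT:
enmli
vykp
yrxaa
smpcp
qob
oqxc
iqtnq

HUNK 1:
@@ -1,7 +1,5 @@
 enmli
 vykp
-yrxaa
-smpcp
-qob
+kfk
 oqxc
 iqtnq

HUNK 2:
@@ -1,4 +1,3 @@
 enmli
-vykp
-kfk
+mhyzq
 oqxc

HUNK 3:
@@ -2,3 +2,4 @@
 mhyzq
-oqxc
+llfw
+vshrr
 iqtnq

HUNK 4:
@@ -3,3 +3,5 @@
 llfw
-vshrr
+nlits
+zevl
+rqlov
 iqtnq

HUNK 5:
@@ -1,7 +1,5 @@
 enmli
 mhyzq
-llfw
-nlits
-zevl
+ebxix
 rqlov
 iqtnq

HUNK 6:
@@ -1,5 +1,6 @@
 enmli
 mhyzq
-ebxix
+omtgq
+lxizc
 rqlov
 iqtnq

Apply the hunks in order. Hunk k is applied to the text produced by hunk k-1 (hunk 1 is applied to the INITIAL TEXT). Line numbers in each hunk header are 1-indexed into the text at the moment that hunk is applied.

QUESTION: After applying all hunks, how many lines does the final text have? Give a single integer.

Hunk 1: at line 1 remove [yrxaa,smpcp,qob] add [kfk] -> 5 lines: enmli vykp kfk oqxc iqtnq
Hunk 2: at line 1 remove [vykp,kfk] add [mhyzq] -> 4 lines: enmli mhyzq oqxc iqtnq
Hunk 3: at line 2 remove [oqxc] add [llfw,vshrr] -> 5 lines: enmli mhyzq llfw vshrr iqtnq
Hunk 4: at line 3 remove [vshrr] add [nlits,zevl,rqlov] -> 7 lines: enmli mhyzq llfw nlits zevl rqlov iqtnq
Hunk 5: at line 1 remove [llfw,nlits,zevl] add [ebxix] -> 5 lines: enmli mhyzq ebxix rqlov iqtnq
Hunk 6: at line 1 remove [ebxix] add [omtgq,lxizc] -> 6 lines: enmli mhyzq omtgq lxizc rqlov iqtnq
Final line count: 6

Answer: 6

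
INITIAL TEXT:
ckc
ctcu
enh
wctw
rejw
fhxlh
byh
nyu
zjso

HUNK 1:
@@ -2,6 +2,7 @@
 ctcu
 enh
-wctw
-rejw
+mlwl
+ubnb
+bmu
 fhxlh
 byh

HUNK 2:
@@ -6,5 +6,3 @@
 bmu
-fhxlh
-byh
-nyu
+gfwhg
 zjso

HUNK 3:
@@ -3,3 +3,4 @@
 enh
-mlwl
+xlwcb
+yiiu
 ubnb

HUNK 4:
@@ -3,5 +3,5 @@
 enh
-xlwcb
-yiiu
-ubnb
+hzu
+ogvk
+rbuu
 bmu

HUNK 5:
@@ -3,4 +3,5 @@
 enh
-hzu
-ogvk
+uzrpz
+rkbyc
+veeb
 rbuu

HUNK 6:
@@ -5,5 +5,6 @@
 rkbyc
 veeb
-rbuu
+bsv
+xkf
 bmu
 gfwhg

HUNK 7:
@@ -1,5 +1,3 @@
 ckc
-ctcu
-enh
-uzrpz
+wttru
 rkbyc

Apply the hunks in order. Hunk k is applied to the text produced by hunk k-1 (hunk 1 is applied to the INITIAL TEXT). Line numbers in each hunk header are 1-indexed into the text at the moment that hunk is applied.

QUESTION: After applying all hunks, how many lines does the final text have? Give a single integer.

Hunk 1: at line 2 remove [wctw,rejw] add [mlwl,ubnb,bmu] -> 10 lines: ckc ctcu enh mlwl ubnb bmu fhxlh byh nyu zjso
Hunk 2: at line 6 remove [fhxlh,byh,nyu] add [gfwhg] -> 8 lines: ckc ctcu enh mlwl ubnb bmu gfwhg zjso
Hunk 3: at line 3 remove [mlwl] add [xlwcb,yiiu] -> 9 lines: ckc ctcu enh xlwcb yiiu ubnb bmu gfwhg zjso
Hunk 4: at line 3 remove [xlwcb,yiiu,ubnb] add [hzu,ogvk,rbuu] -> 9 lines: ckc ctcu enh hzu ogvk rbuu bmu gfwhg zjso
Hunk 5: at line 3 remove [hzu,ogvk] add [uzrpz,rkbyc,veeb] -> 10 lines: ckc ctcu enh uzrpz rkbyc veeb rbuu bmu gfwhg zjso
Hunk 6: at line 5 remove [rbuu] add [bsv,xkf] -> 11 lines: ckc ctcu enh uzrpz rkbyc veeb bsv xkf bmu gfwhg zjso
Hunk 7: at line 1 remove [ctcu,enh,uzrpz] add [wttru] -> 9 lines: ckc wttru rkbyc veeb bsv xkf bmu gfwhg zjso
Final line count: 9

Answer: 9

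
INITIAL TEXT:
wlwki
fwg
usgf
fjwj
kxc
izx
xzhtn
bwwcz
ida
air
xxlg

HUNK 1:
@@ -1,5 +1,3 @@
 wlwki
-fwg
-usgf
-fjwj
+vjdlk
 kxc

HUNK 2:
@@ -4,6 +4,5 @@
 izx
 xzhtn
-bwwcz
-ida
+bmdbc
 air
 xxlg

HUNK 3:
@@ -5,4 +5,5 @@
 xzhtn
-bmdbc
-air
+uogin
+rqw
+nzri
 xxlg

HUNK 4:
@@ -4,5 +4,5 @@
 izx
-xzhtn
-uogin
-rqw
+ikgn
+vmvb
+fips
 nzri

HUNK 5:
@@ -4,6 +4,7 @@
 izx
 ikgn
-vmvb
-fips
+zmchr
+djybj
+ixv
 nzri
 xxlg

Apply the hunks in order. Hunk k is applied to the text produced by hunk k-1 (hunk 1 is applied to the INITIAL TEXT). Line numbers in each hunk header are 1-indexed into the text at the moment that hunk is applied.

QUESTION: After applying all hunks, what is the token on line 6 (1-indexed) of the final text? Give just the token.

Answer: zmchr

Derivation:
Hunk 1: at line 1 remove [fwg,usgf,fjwj] add [vjdlk] -> 9 lines: wlwki vjdlk kxc izx xzhtn bwwcz ida air xxlg
Hunk 2: at line 4 remove [bwwcz,ida] add [bmdbc] -> 8 lines: wlwki vjdlk kxc izx xzhtn bmdbc air xxlg
Hunk 3: at line 5 remove [bmdbc,air] add [uogin,rqw,nzri] -> 9 lines: wlwki vjdlk kxc izx xzhtn uogin rqw nzri xxlg
Hunk 4: at line 4 remove [xzhtn,uogin,rqw] add [ikgn,vmvb,fips] -> 9 lines: wlwki vjdlk kxc izx ikgn vmvb fips nzri xxlg
Hunk 5: at line 4 remove [vmvb,fips] add [zmchr,djybj,ixv] -> 10 lines: wlwki vjdlk kxc izx ikgn zmchr djybj ixv nzri xxlg
Final line 6: zmchr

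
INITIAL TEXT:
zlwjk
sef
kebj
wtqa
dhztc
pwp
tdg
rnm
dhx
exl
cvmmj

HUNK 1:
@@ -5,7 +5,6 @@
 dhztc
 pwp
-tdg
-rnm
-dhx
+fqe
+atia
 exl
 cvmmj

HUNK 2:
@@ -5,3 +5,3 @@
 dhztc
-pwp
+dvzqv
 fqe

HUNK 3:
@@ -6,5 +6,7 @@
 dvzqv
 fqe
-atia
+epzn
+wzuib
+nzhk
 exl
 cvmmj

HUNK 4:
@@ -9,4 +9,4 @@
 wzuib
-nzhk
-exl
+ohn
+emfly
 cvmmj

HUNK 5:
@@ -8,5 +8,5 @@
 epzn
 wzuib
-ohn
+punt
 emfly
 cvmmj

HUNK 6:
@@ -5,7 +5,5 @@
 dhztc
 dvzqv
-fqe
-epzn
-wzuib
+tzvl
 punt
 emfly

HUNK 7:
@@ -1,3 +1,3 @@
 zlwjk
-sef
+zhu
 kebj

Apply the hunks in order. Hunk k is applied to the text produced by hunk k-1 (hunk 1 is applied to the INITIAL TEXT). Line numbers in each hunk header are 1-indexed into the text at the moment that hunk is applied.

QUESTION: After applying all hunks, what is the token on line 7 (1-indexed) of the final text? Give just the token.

Hunk 1: at line 5 remove [tdg,rnm,dhx] add [fqe,atia] -> 10 lines: zlwjk sef kebj wtqa dhztc pwp fqe atia exl cvmmj
Hunk 2: at line 5 remove [pwp] add [dvzqv] -> 10 lines: zlwjk sef kebj wtqa dhztc dvzqv fqe atia exl cvmmj
Hunk 3: at line 6 remove [atia] add [epzn,wzuib,nzhk] -> 12 lines: zlwjk sef kebj wtqa dhztc dvzqv fqe epzn wzuib nzhk exl cvmmj
Hunk 4: at line 9 remove [nzhk,exl] add [ohn,emfly] -> 12 lines: zlwjk sef kebj wtqa dhztc dvzqv fqe epzn wzuib ohn emfly cvmmj
Hunk 5: at line 8 remove [ohn] add [punt] -> 12 lines: zlwjk sef kebj wtqa dhztc dvzqv fqe epzn wzuib punt emfly cvmmj
Hunk 6: at line 5 remove [fqe,epzn,wzuib] add [tzvl] -> 10 lines: zlwjk sef kebj wtqa dhztc dvzqv tzvl punt emfly cvmmj
Hunk 7: at line 1 remove [sef] add [zhu] -> 10 lines: zlwjk zhu kebj wtqa dhztc dvzqv tzvl punt emfly cvmmj
Final line 7: tzvl

Answer: tzvl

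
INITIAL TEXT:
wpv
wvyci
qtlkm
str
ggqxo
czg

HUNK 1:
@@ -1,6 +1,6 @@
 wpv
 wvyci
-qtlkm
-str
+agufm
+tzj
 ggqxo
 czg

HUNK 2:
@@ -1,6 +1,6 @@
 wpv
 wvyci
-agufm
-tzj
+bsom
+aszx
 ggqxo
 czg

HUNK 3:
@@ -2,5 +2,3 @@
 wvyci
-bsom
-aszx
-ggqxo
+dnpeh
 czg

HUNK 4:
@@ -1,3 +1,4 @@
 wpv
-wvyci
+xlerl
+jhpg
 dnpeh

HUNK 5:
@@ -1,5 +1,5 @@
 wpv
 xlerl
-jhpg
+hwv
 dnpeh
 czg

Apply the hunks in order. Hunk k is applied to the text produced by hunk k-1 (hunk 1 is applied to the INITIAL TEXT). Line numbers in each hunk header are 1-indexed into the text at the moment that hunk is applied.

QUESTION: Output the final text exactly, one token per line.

Hunk 1: at line 1 remove [qtlkm,str] add [agufm,tzj] -> 6 lines: wpv wvyci agufm tzj ggqxo czg
Hunk 2: at line 1 remove [agufm,tzj] add [bsom,aszx] -> 6 lines: wpv wvyci bsom aszx ggqxo czg
Hunk 3: at line 2 remove [bsom,aszx,ggqxo] add [dnpeh] -> 4 lines: wpv wvyci dnpeh czg
Hunk 4: at line 1 remove [wvyci] add [xlerl,jhpg] -> 5 lines: wpv xlerl jhpg dnpeh czg
Hunk 5: at line 1 remove [jhpg] add [hwv] -> 5 lines: wpv xlerl hwv dnpeh czg

Answer: wpv
xlerl
hwv
dnpeh
czg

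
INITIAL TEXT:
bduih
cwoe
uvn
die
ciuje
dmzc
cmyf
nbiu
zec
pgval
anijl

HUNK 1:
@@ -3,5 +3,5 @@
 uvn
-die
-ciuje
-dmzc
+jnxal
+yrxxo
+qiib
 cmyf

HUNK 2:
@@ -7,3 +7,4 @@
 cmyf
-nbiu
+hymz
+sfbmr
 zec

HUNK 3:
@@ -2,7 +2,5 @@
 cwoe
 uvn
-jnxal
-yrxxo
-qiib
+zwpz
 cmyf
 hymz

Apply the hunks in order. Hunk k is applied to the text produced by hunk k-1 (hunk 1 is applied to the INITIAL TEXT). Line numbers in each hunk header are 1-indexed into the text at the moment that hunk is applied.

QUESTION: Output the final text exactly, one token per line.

Answer: bduih
cwoe
uvn
zwpz
cmyf
hymz
sfbmr
zec
pgval
anijl

Derivation:
Hunk 1: at line 3 remove [die,ciuje,dmzc] add [jnxal,yrxxo,qiib] -> 11 lines: bduih cwoe uvn jnxal yrxxo qiib cmyf nbiu zec pgval anijl
Hunk 2: at line 7 remove [nbiu] add [hymz,sfbmr] -> 12 lines: bduih cwoe uvn jnxal yrxxo qiib cmyf hymz sfbmr zec pgval anijl
Hunk 3: at line 2 remove [jnxal,yrxxo,qiib] add [zwpz] -> 10 lines: bduih cwoe uvn zwpz cmyf hymz sfbmr zec pgval anijl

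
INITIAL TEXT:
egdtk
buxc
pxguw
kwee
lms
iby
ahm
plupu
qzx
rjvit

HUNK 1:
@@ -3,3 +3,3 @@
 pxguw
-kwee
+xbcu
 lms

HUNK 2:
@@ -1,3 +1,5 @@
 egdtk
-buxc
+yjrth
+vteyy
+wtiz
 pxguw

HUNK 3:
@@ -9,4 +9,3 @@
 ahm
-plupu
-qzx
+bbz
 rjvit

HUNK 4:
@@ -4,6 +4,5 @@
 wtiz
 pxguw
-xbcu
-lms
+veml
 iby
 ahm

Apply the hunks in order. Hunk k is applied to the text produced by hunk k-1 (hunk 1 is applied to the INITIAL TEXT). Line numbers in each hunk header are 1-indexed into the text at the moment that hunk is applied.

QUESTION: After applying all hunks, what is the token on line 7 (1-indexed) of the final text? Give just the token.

Hunk 1: at line 3 remove [kwee] add [xbcu] -> 10 lines: egdtk buxc pxguw xbcu lms iby ahm plupu qzx rjvit
Hunk 2: at line 1 remove [buxc] add [yjrth,vteyy,wtiz] -> 12 lines: egdtk yjrth vteyy wtiz pxguw xbcu lms iby ahm plupu qzx rjvit
Hunk 3: at line 9 remove [plupu,qzx] add [bbz] -> 11 lines: egdtk yjrth vteyy wtiz pxguw xbcu lms iby ahm bbz rjvit
Hunk 4: at line 4 remove [xbcu,lms] add [veml] -> 10 lines: egdtk yjrth vteyy wtiz pxguw veml iby ahm bbz rjvit
Final line 7: iby

Answer: iby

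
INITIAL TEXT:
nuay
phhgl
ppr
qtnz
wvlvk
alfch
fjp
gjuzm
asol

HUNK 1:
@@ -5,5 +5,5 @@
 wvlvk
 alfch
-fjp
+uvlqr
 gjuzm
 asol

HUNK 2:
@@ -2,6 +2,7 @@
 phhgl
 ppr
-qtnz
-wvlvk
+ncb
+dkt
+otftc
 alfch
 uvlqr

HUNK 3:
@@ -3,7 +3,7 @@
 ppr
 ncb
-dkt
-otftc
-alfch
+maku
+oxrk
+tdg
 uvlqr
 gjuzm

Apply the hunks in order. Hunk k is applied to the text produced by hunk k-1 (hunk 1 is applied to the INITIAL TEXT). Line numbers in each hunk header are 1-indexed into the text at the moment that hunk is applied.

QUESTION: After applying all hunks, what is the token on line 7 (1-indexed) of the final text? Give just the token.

Answer: tdg

Derivation:
Hunk 1: at line 5 remove [fjp] add [uvlqr] -> 9 lines: nuay phhgl ppr qtnz wvlvk alfch uvlqr gjuzm asol
Hunk 2: at line 2 remove [qtnz,wvlvk] add [ncb,dkt,otftc] -> 10 lines: nuay phhgl ppr ncb dkt otftc alfch uvlqr gjuzm asol
Hunk 3: at line 3 remove [dkt,otftc,alfch] add [maku,oxrk,tdg] -> 10 lines: nuay phhgl ppr ncb maku oxrk tdg uvlqr gjuzm asol
Final line 7: tdg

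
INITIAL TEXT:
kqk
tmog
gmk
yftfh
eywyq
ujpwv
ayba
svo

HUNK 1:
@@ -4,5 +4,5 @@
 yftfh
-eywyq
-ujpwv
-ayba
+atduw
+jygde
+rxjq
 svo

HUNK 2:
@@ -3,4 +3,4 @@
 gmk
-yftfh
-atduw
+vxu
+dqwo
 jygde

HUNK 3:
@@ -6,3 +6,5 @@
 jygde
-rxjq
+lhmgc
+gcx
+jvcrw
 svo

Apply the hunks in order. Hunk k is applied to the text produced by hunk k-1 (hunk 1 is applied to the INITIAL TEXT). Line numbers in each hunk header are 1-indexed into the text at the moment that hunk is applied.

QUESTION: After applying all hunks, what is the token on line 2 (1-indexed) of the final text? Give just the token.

Answer: tmog

Derivation:
Hunk 1: at line 4 remove [eywyq,ujpwv,ayba] add [atduw,jygde,rxjq] -> 8 lines: kqk tmog gmk yftfh atduw jygde rxjq svo
Hunk 2: at line 3 remove [yftfh,atduw] add [vxu,dqwo] -> 8 lines: kqk tmog gmk vxu dqwo jygde rxjq svo
Hunk 3: at line 6 remove [rxjq] add [lhmgc,gcx,jvcrw] -> 10 lines: kqk tmog gmk vxu dqwo jygde lhmgc gcx jvcrw svo
Final line 2: tmog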